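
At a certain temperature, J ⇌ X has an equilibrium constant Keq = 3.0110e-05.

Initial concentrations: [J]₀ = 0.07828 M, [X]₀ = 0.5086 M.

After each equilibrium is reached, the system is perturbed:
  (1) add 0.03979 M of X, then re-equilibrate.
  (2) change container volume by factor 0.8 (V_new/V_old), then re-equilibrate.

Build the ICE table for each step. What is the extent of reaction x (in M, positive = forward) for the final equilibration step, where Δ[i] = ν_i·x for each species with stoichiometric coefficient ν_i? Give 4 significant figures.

Q₀ = 6.497 vs Keq = 3.0110e-05 ⇒ Q>K, reverse
Step 1:
                  J         X
  init      0.07828    0.5086
  Δ          0.5086   -0.5086
  eq         0.5869 1.7670e-05
  solve Keq expr → x = -0.5086; check Q = 3.0110e-05
Then add 0.03979 M of X.
Step 2:
                  J         X
  init       0.5869   0.03981
  Δ         0.03979  -0.03979
  eq         0.6267 1.8868e-05
  solve Keq expr → x = -0.03979; check Q = 3.0110e-05
Then change container volume by factor 0.8 (V_new/V_old).
Step 3:
                  J         X
  init       0.7833 2.3586e-05
  Δ               0         0
  eq         0.7833 2.3586e-05
  solve Keq expr → x = 0; check Q = 3.0110e-05

x = 0 M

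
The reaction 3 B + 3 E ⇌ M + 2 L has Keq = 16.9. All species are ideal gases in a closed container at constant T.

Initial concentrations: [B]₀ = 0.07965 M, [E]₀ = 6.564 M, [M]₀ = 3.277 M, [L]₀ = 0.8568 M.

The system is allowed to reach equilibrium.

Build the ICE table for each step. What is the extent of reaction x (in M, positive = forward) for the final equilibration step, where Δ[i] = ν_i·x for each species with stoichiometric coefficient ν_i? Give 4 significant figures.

Q₀ = 16.83 vs Keq = 16.9 ⇒ Q<K, forward
Step 1:
                  B         E         M         L
  I         0.07965     6.564     3.277    0.8568
  C       -9.9177e-05 -9.9177e-05 3.3059e-05 6.6118e-05
  E         0.07955     6.564     3.277    0.8569
  solve Keq expr → x = 3.3059e-05; check Q = 16.9

x = 3.3059e-05 M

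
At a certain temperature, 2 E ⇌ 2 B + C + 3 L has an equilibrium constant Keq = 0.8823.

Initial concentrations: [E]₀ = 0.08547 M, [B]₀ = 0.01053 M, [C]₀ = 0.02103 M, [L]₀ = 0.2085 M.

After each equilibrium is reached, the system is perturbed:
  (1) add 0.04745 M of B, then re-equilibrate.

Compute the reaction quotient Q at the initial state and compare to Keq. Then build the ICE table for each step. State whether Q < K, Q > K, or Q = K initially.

Q₀ = 2.8933e-06 vs Keq = 0.8823 ⇒ Q<K, forward
Step 1:
                   E          B          C          L
  Initial    0.08547    0.01053    0.02103     0.2085
  Change     -0.0809     0.0809    0.04045     0.1213
  Equil     0.004572    0.09143    0.06148     0.3298
  solve Keq expr → x = 0.04045; check Q = 0.8823
Then add 0.04745 M of B.
Step 2:
                   E          B          C          L
  Initial   0.004572     0.1389    0.06148     0.3298
  Change    0.002111  -0.002111  -0.001055  -0.003166
  Equil     0.006683     0.1368    0.06042     0.3267
  solve Keq expr → x = -0.001055; check Q = 0.8823

Q₀ = 2.8933e-06; Q < K (proceeds forward)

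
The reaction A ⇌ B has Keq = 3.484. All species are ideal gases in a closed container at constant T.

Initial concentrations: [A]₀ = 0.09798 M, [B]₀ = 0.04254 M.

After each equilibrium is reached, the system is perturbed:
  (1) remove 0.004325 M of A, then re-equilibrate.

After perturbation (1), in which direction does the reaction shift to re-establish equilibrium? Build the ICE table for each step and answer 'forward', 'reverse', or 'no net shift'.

Direction: reverse

Q₀ = 0.4342 vs Keq = 3.484 ⇒ Q<K, forward
Step 1:
                  A         B
  Initial   0.09798   0.04254
  Change   -0.06664   0.06664
  Equil     0.03134    0.1092
  solve Keq expr → x = 0.06664; check Q = 3.484
Then remove 0.004325 M of A.
Step 2:
                  A         B
  Initial   0.02701    0.1092
  Change    0.00336  -0.00336
  Equil     0.03037    0.1058
  solve Keq expr → x = -0.00336; check Q = 3.484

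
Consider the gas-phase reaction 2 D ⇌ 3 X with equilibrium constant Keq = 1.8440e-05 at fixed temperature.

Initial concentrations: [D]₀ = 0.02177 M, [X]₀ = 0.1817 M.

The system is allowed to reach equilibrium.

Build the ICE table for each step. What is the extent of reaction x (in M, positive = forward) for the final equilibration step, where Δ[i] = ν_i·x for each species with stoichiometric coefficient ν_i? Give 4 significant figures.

x = -0.05821 M

Q₀ = 12.66 vs Keq = 1.8440e-05 ⇒ Q>K, reverse
Step 1:
                    D           X
  Initial     0.02177      0.1817
  Change       0.1164     -0.1746
  Equil        0.1382    0.007062
  solve Keq expr → x = -0.05821; check Q = 1.8440e-05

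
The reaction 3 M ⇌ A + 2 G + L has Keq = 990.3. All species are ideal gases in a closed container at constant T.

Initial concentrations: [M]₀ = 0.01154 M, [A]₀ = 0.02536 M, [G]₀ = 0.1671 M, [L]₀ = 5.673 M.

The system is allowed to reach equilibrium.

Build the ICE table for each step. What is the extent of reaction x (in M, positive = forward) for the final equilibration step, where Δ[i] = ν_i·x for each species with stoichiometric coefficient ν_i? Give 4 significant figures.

Q₀ = 2614 vs Keq = 990.3 ⇒ Q>K, reverse
Step 1:
                    M           A           G           L
  init        0.01154     0.02536      0.1671       5.673
  Δ           0.00396    -0.00132    -0.00264    -0.00132
  eq           0.0155     0.02404      0.1645       5.672
  solve Keq expr → x = -0.00132; check Q = 990.3

x = -0.00132 M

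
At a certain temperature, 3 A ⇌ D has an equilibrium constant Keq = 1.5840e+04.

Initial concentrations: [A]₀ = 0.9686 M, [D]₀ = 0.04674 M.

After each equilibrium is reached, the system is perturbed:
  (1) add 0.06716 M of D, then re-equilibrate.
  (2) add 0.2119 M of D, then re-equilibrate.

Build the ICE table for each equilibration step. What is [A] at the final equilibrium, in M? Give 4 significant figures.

[A]_eq = 0.03426 M

Q₀ = 0.05143 vs Keq = 1.5840e+04 ⇒ Q<K, forward
Step 1:
                   A          D
  Initial     0.9686    0.04674
  Change     -0.9403     0.3134
  Equil      0.02833     0.3602
  solve Keq expr → x = 0.3134; check Q = 1.5840e+04
Then add 0.06716 M of D.
Step 2:
                   A          D
  Initial    0.02833     0.4273
  Change    0.001649 -5.4957e-04
  Equil      0.02998     0.4268
  solve Keq expr → x = -5.4957e-04; check Q = 1.5840e+04
Then add 0.2119 M of D.
Step 3:
                   A          D
  Initial    0.02998     0.6387
  Change    0.004286  -0.001429
  Equil      0.03426     0.6372
  solve Keq expr → x = -0.001429; check Q = 1.5840e+04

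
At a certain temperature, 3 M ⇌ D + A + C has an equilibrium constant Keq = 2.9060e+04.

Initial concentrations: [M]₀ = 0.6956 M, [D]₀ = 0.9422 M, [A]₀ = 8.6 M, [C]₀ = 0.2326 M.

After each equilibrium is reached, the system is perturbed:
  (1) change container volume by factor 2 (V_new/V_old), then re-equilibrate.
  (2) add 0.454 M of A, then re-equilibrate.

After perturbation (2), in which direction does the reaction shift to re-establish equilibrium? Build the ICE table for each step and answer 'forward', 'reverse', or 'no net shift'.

Direction: reverse

Q₀ = 5.6 vs Keq = 2.9060e+04 ⇒ Q<K, forward
Step 1:
                  M         D         A         C
  I          0.6956    0.9422       8.6    0.2326
  C         -0.6417    0.2139    0.2139    0.2139
  E          0.0539     1.156     8.814    0.4465
  solve Keq expr → x = 0.2139; check Q = 2.9060e+04
Then change container volume by factor 2 (V_new/V_old).
Step 2:
                  M         D         A         C
  I         0.02695    0.5781     4.407    0.2233
  C               0         0         0         0
  E         0.02695    0.5781     4.407    0.2233
  solve Keq expr → x = 0; check Q = 2.9060e+04
Then add 0.454 M of A.
Step 3:
                  M         D         A         C
  I         0.02695    0.5781     4.861    0.2233
  C       8.7790e-04 -2.9263e-04 -2.9263e-04 -2.9263e-04
  E         0.02783    0.5778     4.861     0.223
  solve Keq expr → x = -2.9263e-04; check Q = 2.9060e+04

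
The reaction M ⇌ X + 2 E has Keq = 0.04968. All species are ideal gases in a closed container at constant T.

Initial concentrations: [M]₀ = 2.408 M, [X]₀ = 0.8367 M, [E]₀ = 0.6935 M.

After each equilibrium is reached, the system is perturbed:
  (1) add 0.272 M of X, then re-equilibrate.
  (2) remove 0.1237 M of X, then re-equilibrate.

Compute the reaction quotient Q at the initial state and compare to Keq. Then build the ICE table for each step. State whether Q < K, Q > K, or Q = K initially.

Q₀ = 0.1671; Q > K (proceeds reverse)

Q₀ = 0.1671 vs Keq = 0.04968 ⇒ Q>K, reverse
Step 1:
                    M           X           E
  I             2.408      0.8367      0.6935
  C            0.1347     -0.1347     -0.2693
  E             2.543       0.702      0.4242
  solve Keq expr → x = -0.1347; check Q = 0.04968
Then add 0.272 M of X.
Step 2:
                    M           X           E
  I             2.543       0.974      0.4242
  C           0.02834    -0.02834    -0.05668
  E             2.571      0.9457      0.3675
  solve Keq expr → x = -0.02834; check Q = 0.04968
Then remove 0.1237 M of X.
Step 3:
                    M           X           E
  I             2.571       0.822      0.3675
  C          -0.01153     0.01153     0.02307
  E             2.559      0.8335      0.3906
  solve Keq expr → x = 0.01153; check Q = 0.04968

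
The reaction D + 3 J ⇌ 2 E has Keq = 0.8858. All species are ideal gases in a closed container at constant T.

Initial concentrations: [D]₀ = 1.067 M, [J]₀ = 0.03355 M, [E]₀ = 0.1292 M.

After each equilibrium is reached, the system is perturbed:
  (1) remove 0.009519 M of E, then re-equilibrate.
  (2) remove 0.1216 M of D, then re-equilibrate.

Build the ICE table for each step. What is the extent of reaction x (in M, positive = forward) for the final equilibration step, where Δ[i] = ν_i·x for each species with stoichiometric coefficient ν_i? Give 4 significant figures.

x = -7.9783e-04 M

Q₀ = 414.3 vs Keq = 0.8858 ⇒ Q>K, reverse
Step 1:
                    D           J           E
  I             1.067     0.03355      0.1292
  C           0.03723      0.1117    -0.07446
  E             1.104      0.1452     0.05474
  solve Keq expr → x = -0.03723; check Q = 0.8858
Then remove 0.009519 M of E.
Step 2:
                    D           J           E
  I             1.104      0.1452     0.04522
  C         -0.002575   -0.007726    0.005151
  E             1.102      0.1375     0.05037
  solve Keq expr → x = 0.002575; check Q = 0.8858
Then remove 0.1216 M of D.
Step 3:
                    D           J           E
  I            0.9801      0.1375     0.05037
  C        7.9783e-04    0.002393   -0.001596
  E            0.9809      0.1399     0.04878
  solve Keq expr → x = -7.9783e-04; check Q = 0.8858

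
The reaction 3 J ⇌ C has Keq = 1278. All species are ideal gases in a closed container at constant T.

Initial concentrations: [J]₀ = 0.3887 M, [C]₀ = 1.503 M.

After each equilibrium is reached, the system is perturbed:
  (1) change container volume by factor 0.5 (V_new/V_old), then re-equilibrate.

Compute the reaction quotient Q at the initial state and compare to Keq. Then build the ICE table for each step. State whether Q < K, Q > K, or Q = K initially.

Q₀ = 25.59; Q < K (proceeds forward)

Q₀ = 25.59 vs Keq = 1278 ⇒ Q<K, forward
Step 1:
                    J           C
  I            0.3887       1.503
  C            -0.281     0.09367
  E            0.1077       1.597
  solve Keq expr → x = 0.09367; check Q = 1278
Then change container volume by factor 0.5 (V_new/V_old).
Step 2:
                    J           C
  I            0.2154       3.193
  C          -0.07934     0.02645
  E            0.1361        3.22
  solve Keq expr → x = 0.02645; check Q = 1278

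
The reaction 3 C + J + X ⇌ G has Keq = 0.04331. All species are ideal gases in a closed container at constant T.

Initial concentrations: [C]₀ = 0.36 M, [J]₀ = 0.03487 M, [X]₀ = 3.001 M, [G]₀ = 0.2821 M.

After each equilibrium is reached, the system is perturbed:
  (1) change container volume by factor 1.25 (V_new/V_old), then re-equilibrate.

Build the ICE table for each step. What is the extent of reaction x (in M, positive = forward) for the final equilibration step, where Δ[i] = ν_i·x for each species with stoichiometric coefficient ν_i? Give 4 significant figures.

x = -0.01731 M

Q₀ = 57.78 vs Keq = 0.04331 ⇒ Q>K, reverse
Step 1:
                    C           J           X           G
  I              0.36     0.03487       3.001      0.2821
  C            0.7077      0.2359      0.2359     -0.2359
  E             1.068      0.2708       3.237      0.0462
  solve Keq expr → x = -0.2359; check Q = 0.04331
Then change container volume by factor 1.25 (V_new/V_old).
Step 2:
                    C           J           X           G
  I            0.8542      0.2166        2.59     0.03696
  C           0.05194     0.01731     0.01731    -0.01731
  E            0.9061      0.2339       2.607     0.01965
  solve Keq expr → x = -0.01731; check Q = 0.04331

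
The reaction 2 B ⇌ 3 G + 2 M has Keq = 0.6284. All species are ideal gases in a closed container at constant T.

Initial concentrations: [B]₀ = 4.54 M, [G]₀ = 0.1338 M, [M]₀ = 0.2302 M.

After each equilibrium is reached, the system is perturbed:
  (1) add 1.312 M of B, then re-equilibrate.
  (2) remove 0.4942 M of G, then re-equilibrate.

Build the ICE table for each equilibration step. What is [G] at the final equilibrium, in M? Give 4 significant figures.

Q₀ = 6.1584e-06 vs Keq = 0.6284 ⇒ Q<K, forward
Step 1:
                  B         G         M
  Initial      4.54    0.1338    0.2302
  Change     -1.036     1.554     1.036
  Equil       3.504     1.688     1.266
  solve Keq expr → x = 0.5181; check Q = 0.6284
Then add 1.312 M of B.
Step 2:
                  B         G         M
  Initial     4.816     1.688     1.266
  Change    -0.1437    0.2156    0.1437
  Equil       4.672     1.904      1.41
  solve Keq expr → x = 0.07185; check Q = 0.6284
Then remove 0.4942 M of G.
Step 3:
                  B         G         M
  Initial     4.672     1.409      1.41
  Change    -0.1931    0.2896    0.1931
  Equil       4.479     1.699     1.603
  solve Keq expr → x = 0.09654; check Q = 0.6284

[G]_eq = 1.699 M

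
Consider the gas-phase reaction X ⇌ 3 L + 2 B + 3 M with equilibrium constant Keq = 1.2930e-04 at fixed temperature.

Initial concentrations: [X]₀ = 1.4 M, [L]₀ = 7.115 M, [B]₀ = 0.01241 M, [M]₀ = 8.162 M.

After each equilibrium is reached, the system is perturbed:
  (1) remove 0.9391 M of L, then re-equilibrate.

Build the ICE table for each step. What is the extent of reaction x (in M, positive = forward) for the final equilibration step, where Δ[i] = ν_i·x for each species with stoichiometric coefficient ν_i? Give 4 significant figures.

Q₀ = 21.54 vs Keq = 1.2930e-04 ⇒ Q>K, reverse
Step 1:
                  X         L         B         M
  init          1.4     7.115   0.01241     8.162
  Δ         0.00619  -0.01857  -0.01238  -0.01857
  eq          1.406     7.096 3.0694e-05     8.143
  solve Keq expr → x = -0.00619; check Q = 1.2930e-04
Then remove 0.9391 M of L.
Step 2:
                  X         L         B         M
  init        1.406     6.157 3.0694e-05     8.143
  Δ       -3.6415e-06 1.0925e-05 7.2831e-06 1.0925e-05
  eq          1.406     6.157 3.7977e-05     8.143
  solve Keq expr → x = 3.6415e-06; check Q = 1.2930e-04

x = 3.6415e-06 M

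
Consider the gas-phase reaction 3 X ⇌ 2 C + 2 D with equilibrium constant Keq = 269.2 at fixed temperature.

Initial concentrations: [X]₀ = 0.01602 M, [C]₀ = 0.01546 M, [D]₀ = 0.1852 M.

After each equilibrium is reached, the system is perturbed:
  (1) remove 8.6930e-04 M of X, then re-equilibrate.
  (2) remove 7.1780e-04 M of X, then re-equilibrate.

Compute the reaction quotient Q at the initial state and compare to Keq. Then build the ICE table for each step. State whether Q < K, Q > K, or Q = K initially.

Q₀ = 1.994 vs Keq = 269.2 ⇒ Q<K, forward
Step 1:
                  X         C         D
  I         0.01602   0.01546    0.1852
  C         -0.0118  0.007864  0.007864
  E        0.004223   0.02332    0.1931
  solve Keq expr → x = 0.003932; check Q = 269.2
Then remove 8.6930e-04 M of X.
Step 2:
                  X         C         D
  I        0.003354   0.02332    0.1931
  C       7.9726e-04 -5.3151e-04 -5.3151e-04
  E        0.004151   0.02279    0.1925
  solve Keq expr → x = -2.6575e-04; check Q = 269.2
Then remove 7.1780e-04 M of X.
Step 3:
                  X         C         D
  I        0.003433   0.02279    0.1925
  C       6.5813e-04 -4.3875e-04 -4.3875e-04
  E        0.004092   0.02235    0.1921
  solve Keq expr → x = -2.1938e-04; check Q = 269.2

Q₀ = 1.994; Q < K (proceeds forward)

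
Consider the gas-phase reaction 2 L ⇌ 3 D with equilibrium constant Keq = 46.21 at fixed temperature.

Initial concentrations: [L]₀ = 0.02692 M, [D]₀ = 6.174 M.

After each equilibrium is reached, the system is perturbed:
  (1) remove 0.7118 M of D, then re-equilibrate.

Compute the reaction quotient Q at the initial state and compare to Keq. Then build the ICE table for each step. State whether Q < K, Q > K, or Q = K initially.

Q₀ = 3.2475e+05; Q > K (proceeds reverse)

Q₀ = 3.2475e+05 vs Keq = 46.21 ⇒ Q>K, reverse
Step 1:
                    L           D
  I           0.02692       6.174
  C              1.27      -1.906
  E             1.297       4.268
  solve Keq expr → x = -0.6352; check Q = 46.21
Then remove 0.7118 M of D.
Step 2:
                    L           D
  I             1.297       3.557
  C           -0.1898      0.2847
  E             1.108       3.841
  solve Keq expr → x = 0.09489; check Q = 46.21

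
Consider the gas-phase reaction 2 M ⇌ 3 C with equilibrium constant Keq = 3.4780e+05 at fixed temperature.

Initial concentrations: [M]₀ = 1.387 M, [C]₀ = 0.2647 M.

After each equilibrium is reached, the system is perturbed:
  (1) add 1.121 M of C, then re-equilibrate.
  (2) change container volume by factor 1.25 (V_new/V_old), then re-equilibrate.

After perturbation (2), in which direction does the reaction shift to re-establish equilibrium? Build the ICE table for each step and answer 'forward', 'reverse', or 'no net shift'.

Q₀ = 0.009641 vs Keq = 3.4780e+05 ⇒ Q<K, forward
Step 1:
                  M         C
  I           1.387    0.2647
  C          -1.381     2.071
  E        0.006054     2.336
  solve Keq expr → x = 0.6905; check Q = 3.4780e+05
Then add 1.121 M of C.
Step 2:
                  M         C
  I        0.006054     3.457
  C        0.004811 -0.007216
  E         0.01087      3.45
  solve Keq expr → x = -0.002405; check Q = 3.4780e+05
Then change container volume by factor 1.25 (V_new/V_old).
Step 3:
                  M         C
  I        0.008692      2.76
  C       -9.1189e-04  0.001368
  E         0.00778     2.761
  solve Keq expr → x = 4.5595e-04; check Q = 3.4780e+05

Direction: forward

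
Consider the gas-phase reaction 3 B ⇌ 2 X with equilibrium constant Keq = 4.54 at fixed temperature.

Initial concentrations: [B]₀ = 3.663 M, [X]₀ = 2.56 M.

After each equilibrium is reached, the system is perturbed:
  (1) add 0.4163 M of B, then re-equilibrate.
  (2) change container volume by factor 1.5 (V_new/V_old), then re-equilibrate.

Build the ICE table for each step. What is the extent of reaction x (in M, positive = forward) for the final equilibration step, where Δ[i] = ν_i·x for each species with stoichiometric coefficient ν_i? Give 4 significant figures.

x = -0.04263 M

Q₀ = 0.1333 vs Keq = 4.54 ⇒ Q<K, forward
Step 1:
                   B          X
  Initial      3.663       2.56
  Change      -2.144      1.429
  Equil        1.519      3.989
  solve Keq expr → x = 0.7146; check Q = 4.54
Then add 0.4163 M of B.
Step 2:
                   B          X
  Initial      1.935      3.989
  Change     -0.3565     0.2377
  Equil        1.579      4.227
  solve Keq expr → x = 0.1188; check Q = 4.54
Then change container volume by factor 1.5 (V_new/V_old).
Step 3:
                   B          X
  Initial      1.053      2.818
  Change      0.1279   -0.08526
  Equil         1.18      2.733
  solve Keq expr → x = -0.04263; check Q = 4.54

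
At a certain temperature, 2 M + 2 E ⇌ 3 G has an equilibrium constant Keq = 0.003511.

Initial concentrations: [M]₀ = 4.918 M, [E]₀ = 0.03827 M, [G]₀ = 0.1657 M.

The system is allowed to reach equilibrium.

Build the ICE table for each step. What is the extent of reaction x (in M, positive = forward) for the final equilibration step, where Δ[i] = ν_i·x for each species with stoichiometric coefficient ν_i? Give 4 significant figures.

Q₀ = 0.1284 vs Keq = 0.003511 ⇒ Q>K, reverse
Step 1:
                  M         E         G
  Initial     4.918   0.03827    0.1657
  Change    0.05137   0.05137  -0.07705
  Equil       4.969   0.08964   0.08865
  solve Keq expr → x = -0.02568; check Q = 0.003511

x = -0.02568 M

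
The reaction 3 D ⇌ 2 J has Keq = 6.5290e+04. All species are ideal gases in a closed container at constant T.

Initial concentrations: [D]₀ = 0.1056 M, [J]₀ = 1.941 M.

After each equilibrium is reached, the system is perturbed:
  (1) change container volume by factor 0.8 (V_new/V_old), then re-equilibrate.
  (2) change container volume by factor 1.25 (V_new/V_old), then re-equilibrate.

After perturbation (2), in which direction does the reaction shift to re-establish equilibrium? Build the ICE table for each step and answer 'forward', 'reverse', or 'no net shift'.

Q₀ = 3199 vs Keq = 6.5290e+04 ⇒ Q<K, forward
Step 1:
                   D          J
  Initial     0.1056      1.941
  Change    -0.06637    0.04425
  Equil      0.03923      1.985
  solve Keq expr → x = 0.02212; check Q = 6.5290e+04
Then change container volume by factor 0.8 (V_new/V_old).
Step 2:
                   D          J
  Initial    0.04903      2.482
  Change   -0.003487   0.002324
  Equil      0.04555      2.484
  solve Keq expr → x = 0.001162; check Q = 6.5290e+04
Then change container volume by factor 1.25 (V_new/V_old).
Step 3:
                   D          J
  Initial    0.03644      1.987
  Change    0.002789  -0.001859
  Equil      0.03923      1.985
  solve Keq expr → x = -9.2973e-04; check Q = 6.5290e+04

Direction: reverse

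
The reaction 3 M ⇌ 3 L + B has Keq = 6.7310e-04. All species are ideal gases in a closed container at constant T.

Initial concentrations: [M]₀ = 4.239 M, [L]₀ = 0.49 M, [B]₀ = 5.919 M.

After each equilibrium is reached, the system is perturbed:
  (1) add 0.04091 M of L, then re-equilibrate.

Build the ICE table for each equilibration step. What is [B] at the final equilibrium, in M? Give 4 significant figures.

[B]_eq = 5.816 M

Q₀ = 0.009142 vs Keq = 6.7310e-04 ⇒ Q>K, reverse
Step 1:
                   M          L          B
  init         4.239       0.49      5.919
  Δ           0.2704    -0.2704   -0.09014
  eq           4.509     0.2196      5.829
  solve Keq expr → x = -0.09014; check Q = 6.7310e-04
Then add 0.04091 M of L.
Step 2:
                   M          L          B
  init         4.509     0.2605      5.829
  Δ          0.03885   -0.03885   -0.01295
  eq           4.548     0.2216      5.816
  solve Keq expr → x = -0.01295; check Q = 6.7310e-04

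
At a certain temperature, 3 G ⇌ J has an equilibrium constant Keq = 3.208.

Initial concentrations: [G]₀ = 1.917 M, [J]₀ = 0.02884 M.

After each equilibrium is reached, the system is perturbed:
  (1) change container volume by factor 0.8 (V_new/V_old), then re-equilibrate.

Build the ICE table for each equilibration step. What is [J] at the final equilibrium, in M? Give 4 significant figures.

[J]_eq = 0.64 M

Q₀ = 0.004094 vs Keq = 3.208 ⇒ Q<K, forward
Step 1:
                  G         J
  Initial     1.917   0.02884
  Change     -1.383    0.4609
  Equil      0.5344    0.4897
  solve Keq expr → x = 0.4609; check Q = 3.208
Then change container volume by factor 0.8 (V_new/V_old).
Step 2:
                  G         J
  Initial     0.668    0.6121
  Change   -0.08372   0.02791
  Equil      0.5843      0.64
  solve Keq expr → x = 0.02791; check Q = 3.208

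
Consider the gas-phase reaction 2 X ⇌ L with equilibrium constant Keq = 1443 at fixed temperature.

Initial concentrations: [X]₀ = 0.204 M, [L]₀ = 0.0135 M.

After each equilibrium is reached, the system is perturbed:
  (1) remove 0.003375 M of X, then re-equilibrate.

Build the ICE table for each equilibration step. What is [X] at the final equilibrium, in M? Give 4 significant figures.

Q₀ = 0.3244 vs Keq = 1443 ⇒ Q<K, forward
Step 1:
                    X           L
  Initial       0.204      0.0135
  Change      -0.1952     0.09761
  Equil      0.008775      0.1111
  solve Keq expr → x = 0.09761; check Q = 1443
Then remove 0.003375 M of X.
Step 2:
                    X           L
  Initial      0.0054      0.1111
  Change     0.003309   -0.001655
  Equil      0.008709      0.1095
  solve Keq expr → x = -0.001655; check Q = 1443

[X]_eq = 0.008709 M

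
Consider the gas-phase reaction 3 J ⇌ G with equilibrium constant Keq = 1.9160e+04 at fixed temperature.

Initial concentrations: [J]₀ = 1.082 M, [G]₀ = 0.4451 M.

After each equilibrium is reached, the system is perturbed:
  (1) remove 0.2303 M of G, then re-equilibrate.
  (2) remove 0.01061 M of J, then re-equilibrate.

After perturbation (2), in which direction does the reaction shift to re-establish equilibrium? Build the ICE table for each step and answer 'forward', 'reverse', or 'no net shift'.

Q₀ = 0.3514 vs Keq = 1.9160e+04 ⇒ Q<K, forward
Step 1:
                    J           G
  Initial       1.082      0.4451
  Change       -1.047      0.3491
  Equil       0.03461      0.7942
  solve Keq expr → x = 0.3491; check Q = 1.9160e+04
Then remove 0.2303 M of G.
Step 2:
                    J           G
  Initial     0.03461      0.5639
  Change    -0.003711    0.001237
  Equil        0.0309      0.5652
  solve Keq expr → x = 0.001237; check Q = 1.9160e+04
Then remove 0.01061 M of J.
Step 3:
                    J           G
  Initial     0.02029      0.5652
  Change      0.01055   -0.003515
  Equil       0.03083      0.5617
  solve Keq expr → x = -0.003515; check Q = 1.9160e+04

Direction: reverse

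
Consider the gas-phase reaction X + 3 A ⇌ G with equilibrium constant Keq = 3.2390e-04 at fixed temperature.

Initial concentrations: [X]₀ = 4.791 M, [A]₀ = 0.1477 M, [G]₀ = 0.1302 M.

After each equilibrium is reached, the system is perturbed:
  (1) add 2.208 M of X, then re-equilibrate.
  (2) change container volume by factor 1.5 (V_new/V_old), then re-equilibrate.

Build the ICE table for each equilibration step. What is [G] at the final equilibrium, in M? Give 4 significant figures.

Q₀ = 8.434 vs Keq = 3.2390e-04 ⇒ Q>K, reverse
Step 1:
                  X         A         G
  init        4.791    0.1477    0.1302
  Δ            0.13    0.3899     -0.13
  eq          4.921    0.5376 2.4759e-04
  solve Keq expr → x = -0.13; check Q = 3.2390e-04
Then add 2.208 M of X.
Step 2:
                  X         A         G
  init        7.129    0.5376 2.4759e-04
  Δ       -1.1042e-04 -3.3127e-04 1.1042e-04
  eq          7.129    0.5372 3.5801e-04
  solve Keq expr → x = 1.1042e-04; check Q = 3.2390e-04
Then change container volume by factor 1.5 (V_new/V_old).
Step 3:
                  X         A         G
  init        4.753    0.3582 2.3868e-04
  Δ       1.6766e-04 5.0297e-04 -1.6766e-04
  eq          4.753    0.3587 7.1020e-05
  solve Keq expr → x = -1.6766e-04; check Q = 3.2390e-04

[G]_eq = 7.1020e-05 M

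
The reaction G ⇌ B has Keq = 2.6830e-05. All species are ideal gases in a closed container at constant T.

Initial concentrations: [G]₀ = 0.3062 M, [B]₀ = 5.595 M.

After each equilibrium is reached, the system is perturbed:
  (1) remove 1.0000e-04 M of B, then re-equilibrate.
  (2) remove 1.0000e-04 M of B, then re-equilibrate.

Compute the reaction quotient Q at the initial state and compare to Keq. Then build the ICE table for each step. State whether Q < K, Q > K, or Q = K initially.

Q₀ = 18.27 vs Keq = 2.6830e-05 ⇒ Q>K, reverse
Step 1:
                   G          B
  init        0.3062      5.595
  Δ            5.595     -5.595
  eq           5.901 1.5832e-04
  solve Keq expr → x = -5.595; check Q = 2.6830e-05
Then remove 1.0000e-04 M of B.
Step 2:
                   G          B
  init         5.901 5.8325e-05
  Δ       -9.9997e-05 9.9997e-05
  eq           5.901 1.5832e-04
  solve Keq expr → x = 9.9997e-05; check Q = 2.6830e-05
Then remove 1.0000e-04 M of B.
Step 3:
                   G          B
  init         5.901 5.8322e-05
  Δ       -9.9997e-05 9.9997e-05
  eq           5.901 1.5832e-04
  solve Keq expr → x = 9.9997e-05; check Q = 2.6830e-05

Q₀ = 18.27; Q > K (proceeds reverse)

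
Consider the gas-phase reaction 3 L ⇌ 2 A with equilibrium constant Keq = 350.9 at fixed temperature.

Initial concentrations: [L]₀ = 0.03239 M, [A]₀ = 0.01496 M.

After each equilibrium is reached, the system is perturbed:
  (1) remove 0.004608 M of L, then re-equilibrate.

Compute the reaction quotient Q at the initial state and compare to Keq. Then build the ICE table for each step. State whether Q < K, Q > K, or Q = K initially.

Q₀ = 6.586; Q < K (proceeds forward)

Q₀ = 6.586 vs Keq = 350.9 ⇒ Q<K, forward
Step 1:
                  L         A
  init      0.03239   0.01496
  Δ        -0.01936   0.01291
  eq        0.01303   0.02787
  solve Keq expr → x = 0.006453; check Q = 350.9
Then remove 0.004608 M of L.
Step 2:
                  L         A
  init     0.008423   0.02787
  Δ        0.003805 -0.002536
  eq        0.01223   0.02533
  solve Keq expr → x = -0.001268; check Q = 350.9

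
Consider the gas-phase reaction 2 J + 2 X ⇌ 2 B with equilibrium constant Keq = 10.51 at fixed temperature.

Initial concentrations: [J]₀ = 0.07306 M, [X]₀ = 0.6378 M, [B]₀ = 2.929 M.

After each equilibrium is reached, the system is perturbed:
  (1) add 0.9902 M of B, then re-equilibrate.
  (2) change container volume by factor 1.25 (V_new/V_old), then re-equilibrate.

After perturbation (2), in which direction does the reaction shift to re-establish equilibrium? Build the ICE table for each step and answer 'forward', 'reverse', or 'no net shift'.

Q₀ = 3951 vs Keq = 10.51 ⇒ Q>K, reverse
Step 1:
                  J         X         B
  I         0.07306    0.6378     2.929
  C           0.547     0.547    -0.547
  E          0.6201     1.185     2.382
  solve Keq expr → x = -0.2735; check Q = 10.51
Then add 0.9902 M of B.
Step 2:
                  J         X         B
  I          0.6201     1.185     3.372
  C          0.1358    0.1358   -0.1358
  E          0.7559     1.321     3.236
  solve Keq expr → x = -0.0679; check Q = 10.51
Then change container volume by factor 1.25 (V_new/V_old).
Step 3:
                  J         X         B
  I          0.6047     1.057     2.589
  C           0.078     0.078    -0.078
  E          0.6827     1.135     2.511
  solve Keq expr → x = -0.039; check Q = 10.51

Direction: reverse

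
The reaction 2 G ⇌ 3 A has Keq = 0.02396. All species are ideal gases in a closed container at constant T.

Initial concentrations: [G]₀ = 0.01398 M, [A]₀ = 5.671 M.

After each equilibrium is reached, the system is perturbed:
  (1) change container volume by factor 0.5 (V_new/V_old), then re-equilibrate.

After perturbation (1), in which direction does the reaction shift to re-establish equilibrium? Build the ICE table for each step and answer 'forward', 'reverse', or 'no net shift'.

Direction: reverse

Q₀ = 9.3318e+05 vs Keq = 0.02396 ⇒ Q>K, reverse
Step 1:
                   G          A
  init       0.01398      5.671
  Δ            3.349     -5.024
  eq           3.363     0.6471
  solve Keq expr → x = -1.675; check Q = 0.02396
Then change container volume by factor 0.5 (V_new/V_old).
Step 2:
                   G          A
  init         6.726      1.294
  Δ           0.1667    -0.2501
  eq           6.893      1.044
  solve Keq expr → x = -0.08337; check Q = 0.02396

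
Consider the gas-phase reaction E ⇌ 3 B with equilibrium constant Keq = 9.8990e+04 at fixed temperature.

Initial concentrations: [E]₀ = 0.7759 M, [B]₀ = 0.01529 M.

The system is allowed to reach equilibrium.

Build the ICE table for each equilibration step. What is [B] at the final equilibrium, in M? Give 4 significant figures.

[B]_eq = 2.343 M

Q₀ = 4.6070e-06 vs Keq = 9.8990e+04 ⇒ Q<K, forward
Step 1:
                  E         B
  Initial    0.7759   0.01529
  Change    -0.7758     2.327
  Equil   1.2987e-04     2.343
  solve Keq expr → x = 0.7758; check Q = 9.8990e+04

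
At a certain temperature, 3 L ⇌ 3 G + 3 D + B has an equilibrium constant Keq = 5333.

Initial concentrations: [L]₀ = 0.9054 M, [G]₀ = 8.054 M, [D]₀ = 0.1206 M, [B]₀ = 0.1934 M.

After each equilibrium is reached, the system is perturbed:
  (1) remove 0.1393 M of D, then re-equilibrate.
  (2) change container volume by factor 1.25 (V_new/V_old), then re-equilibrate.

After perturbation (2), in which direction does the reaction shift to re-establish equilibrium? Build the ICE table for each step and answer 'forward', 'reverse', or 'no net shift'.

Direction: forward

Q₀ = 0.2388 vs Keq = 5333 ⇒ Q<K, forward
Step 1:
                    L           G           D           B
  I            0.9054       8.054      0.1206      0.1934
  C           -0.6298      0.6298      0.6298      0.2099
  E            0.2756       8.684      0.7504      0.4033
  solve Keq expr → x = 0.2099; check Q = 5333
Then remove 0.1393 M of D.
Step 2:
                    L           G           D           B
  I            0.2756       8.684      0.6111      0.4033
  C          -0.03505     0.03505     0.03505     0.01168
  E            0.2405       8.719      0.6462       0.415
  solve Keq expr → x = 0.01168; check Q = 5333
Then change container volume by factor 1.25 (V_new/V_old).
Step 3:
                    L           G           D           B
  I            0.1924       6.975      0.5169       0.332
  C           -0.0367      0.0367      0.0367     0.01223
  E            0.1557       7.012      0.5536      0.3443
  solve Keq expr → x = 0.01223; check Q = 5333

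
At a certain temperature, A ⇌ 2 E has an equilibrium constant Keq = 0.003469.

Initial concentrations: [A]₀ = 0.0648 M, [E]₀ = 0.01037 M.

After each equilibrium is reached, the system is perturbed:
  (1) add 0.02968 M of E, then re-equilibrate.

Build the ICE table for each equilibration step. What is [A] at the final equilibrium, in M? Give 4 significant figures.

Q₀ = 0.00166 vs Keq = 0.003469 ⇒ Q<K, forward
Step 1:
                  A         E
  Initial    0.0648   0.01037
  Change  -0.002184  0.004368
  Equil     0.06262   0.01474
  solve Keq expr → x = 0.002184; check Q = 0.003469
Then add 0.02968 M of E.
Step 2:
                  A         E
  Initial   0.06262   0.04442
  Change    0.01405  -0.02811
  Equil     0.07667   0.01631
  solve Keq expr → x = -0.01405; check Q = 0.003469

[A]_eq = 0.07667 M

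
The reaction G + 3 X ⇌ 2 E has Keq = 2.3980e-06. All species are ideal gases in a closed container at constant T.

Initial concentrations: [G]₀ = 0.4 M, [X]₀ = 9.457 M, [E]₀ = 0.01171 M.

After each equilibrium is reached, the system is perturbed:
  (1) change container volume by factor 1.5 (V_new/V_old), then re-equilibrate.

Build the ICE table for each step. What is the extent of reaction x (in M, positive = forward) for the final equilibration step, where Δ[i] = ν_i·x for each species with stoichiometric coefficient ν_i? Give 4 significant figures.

x = -0.00307 M

Q₀ = 4.0532e-07 vs Keq = 2.3980e-06 ⇒ Q<K, forward
Step 1:
                  G         X         E
  I             0.4     9.457   0.01171
  C       -0.008185  -0.02456   0.01637
  E          0.3918     9.432   0.02808
  solve Keq expr → x = 0.008185; check Q = 2.3980e-06
Then change container volume by factor 1.5 (V_new/V_old).
Step 2:
                  G         X         E
  I          0.2612     6.288   0.01872
  C         0.00307  0.009209 -0.006139
  E          0.2643     6.298   0.01258
  solve Keq expr → x = -0.00307; check Q = 2.3980e-06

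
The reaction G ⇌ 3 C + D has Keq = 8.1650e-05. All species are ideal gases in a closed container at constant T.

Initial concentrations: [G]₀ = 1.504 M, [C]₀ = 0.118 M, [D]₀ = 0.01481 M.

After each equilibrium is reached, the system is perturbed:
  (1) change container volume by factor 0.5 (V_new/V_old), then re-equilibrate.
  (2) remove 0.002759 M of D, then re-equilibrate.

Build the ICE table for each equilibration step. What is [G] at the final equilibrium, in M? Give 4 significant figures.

Q₀ = 1.6179e-05 vs Keq = 8.1650e-05 ⇒ Q<K, forward
Step 1:
                  G         C         D
  Initial     1.504     0.118   0.01481
  Change   -0.01433     0.043   0.01433
  Equil        1.49     0.161   0.02914
  solve Keq expr → x = 0.01433; check Q = 8.1650e-05
Then change container volume by factor 0.5 (V_new/V_old).
Step 2:
                  G         C         D
  Initial     2.979     0.322   0.05829
  Change     0.0346   -0.1038   -0.0346
  Equil       3.014    0.2182   0.02369
  solve Keq expr → x = -0.0346; check Q = 8.1650e-05
Then remove 0.002759 M of D.
Step 3:
                  G         C         D
  Initial     3.014    0.2182   0.02093
  Change  -0.001417   0.00425  0.001417
  Equil       3.013    0.2225   0.02234
  solve Keq expr → x = 0.001417; check Q = 8.1650e-05

[G]_eq = 3.013 M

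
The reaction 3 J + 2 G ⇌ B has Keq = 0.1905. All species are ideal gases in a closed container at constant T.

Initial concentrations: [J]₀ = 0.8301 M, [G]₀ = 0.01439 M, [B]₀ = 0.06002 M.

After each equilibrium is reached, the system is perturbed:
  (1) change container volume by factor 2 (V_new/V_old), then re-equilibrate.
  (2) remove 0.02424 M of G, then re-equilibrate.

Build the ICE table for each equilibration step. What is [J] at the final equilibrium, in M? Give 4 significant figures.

Q₀ = 506.7 vs Keq = 0.1905 ⇒ Q>K, reverse
Step 1:
                    J           G           B
  I            0.8301     0.01439     0.06002
  C            0.1707      0.1138    -0.05688
  E             1.001      0.1282    0.003136
  solve Keq expr → x = -0.05688; check Q = 0.1905
Then change container volume by factor 2 (V_new/V_old).
Step 2:
                    J           G           B
  I            0.5004     0.06408    0.001568
  C          0.004374    0.002916   -0.001458
  E            0.5048       0.067  1.0995e-04
  solve Keq expr → x = -0.001458; check Q = 0.1905
Then remove 0.02424 M of G.
Step 3:
                    J           G           B
  I            0.5048     0.04276  1.0995e-04
  C        1.9454e-04  1.2970e-04 -6.4848e-05
  E            0.5049     0.04288  4.5106e-05
  solve Keq expr → x = -6.4848e-05; check Q = 0.1905

[J]_eq = 0.5049 M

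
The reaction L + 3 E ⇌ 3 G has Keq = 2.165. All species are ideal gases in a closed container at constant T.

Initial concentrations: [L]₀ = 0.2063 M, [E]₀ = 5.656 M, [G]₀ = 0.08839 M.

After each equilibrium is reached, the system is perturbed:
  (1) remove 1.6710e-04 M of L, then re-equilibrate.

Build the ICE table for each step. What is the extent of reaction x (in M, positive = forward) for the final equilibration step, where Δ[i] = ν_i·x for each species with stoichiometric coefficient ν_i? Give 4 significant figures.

x = -1.6410e-04 M

Q₀ = 1.8500e-05 vs Keq = 2.165 ⇒ Q<K, forward
Step 1:
                    L           E           G
  I            0.2063       5.656     0.08839
  C            -0.205     -0.6151      0.6151
  E          0.001256       5.041      0.7035
  solve Keq expr → x = 0.205; check Q = 2.165
Then remove 1.6710e-04 M of L.
Step 2:
                    L           E           G
  I          0.001089       5.041      0.7035
  C        1.6410e-04  4.9230e-04 -4.9230e-04
  E          0.001253       5.041       0.703
  solve Keq expr → x = -1.6410e-04; check Q = 2.165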